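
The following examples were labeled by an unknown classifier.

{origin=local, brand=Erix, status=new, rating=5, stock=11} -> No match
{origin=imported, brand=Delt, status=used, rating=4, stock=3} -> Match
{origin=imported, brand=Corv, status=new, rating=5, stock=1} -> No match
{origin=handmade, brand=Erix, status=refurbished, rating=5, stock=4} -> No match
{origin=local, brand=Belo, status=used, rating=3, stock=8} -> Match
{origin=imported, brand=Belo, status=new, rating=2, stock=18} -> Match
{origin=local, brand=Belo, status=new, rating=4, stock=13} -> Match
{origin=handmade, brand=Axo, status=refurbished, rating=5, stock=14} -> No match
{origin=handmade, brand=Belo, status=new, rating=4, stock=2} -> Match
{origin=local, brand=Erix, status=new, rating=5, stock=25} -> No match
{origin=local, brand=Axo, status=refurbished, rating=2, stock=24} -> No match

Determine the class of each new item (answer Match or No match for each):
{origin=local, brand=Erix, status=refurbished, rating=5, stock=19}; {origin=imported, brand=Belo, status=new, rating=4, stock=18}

No match, Match

Every 'Match' example satisfies: brand is Belo OR brand is Delt. None of the 'No match' examples do.
{origin=local, brand=Erix, status=refurbished, rating=5, stock=19}: No match (brand is Erix). {origin=imported, brand=Belo, status=new, rating=4, stock=18}: Match (brand is Belo).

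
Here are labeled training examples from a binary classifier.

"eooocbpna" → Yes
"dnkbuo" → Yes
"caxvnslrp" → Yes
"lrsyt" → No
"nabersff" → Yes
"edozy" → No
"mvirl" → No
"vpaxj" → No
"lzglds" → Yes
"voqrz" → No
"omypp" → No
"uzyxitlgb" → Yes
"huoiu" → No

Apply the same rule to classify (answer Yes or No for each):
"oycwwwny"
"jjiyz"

Yes, No

Every 'Yes' example satisfies: length ≥ 6. None of the 'No' examples do.
"oycwwwny": length 8, checks out → Yes.
"jjiyz": length 5, lacks this property → No.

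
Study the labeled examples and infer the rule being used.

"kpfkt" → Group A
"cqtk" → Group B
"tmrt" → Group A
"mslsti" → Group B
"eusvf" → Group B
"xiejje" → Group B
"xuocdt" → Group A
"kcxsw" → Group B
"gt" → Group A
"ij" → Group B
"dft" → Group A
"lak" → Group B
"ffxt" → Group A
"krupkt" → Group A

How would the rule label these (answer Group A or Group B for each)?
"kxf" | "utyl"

Looking at the examples, the only property every 'Group A' case has and every 'Group B' case lacks is: ends with 't'.
"kxf": ends with 'f', does not fit → Group B.
"utyl": ends with 'l', does not fit → Group B.

Group B, Group B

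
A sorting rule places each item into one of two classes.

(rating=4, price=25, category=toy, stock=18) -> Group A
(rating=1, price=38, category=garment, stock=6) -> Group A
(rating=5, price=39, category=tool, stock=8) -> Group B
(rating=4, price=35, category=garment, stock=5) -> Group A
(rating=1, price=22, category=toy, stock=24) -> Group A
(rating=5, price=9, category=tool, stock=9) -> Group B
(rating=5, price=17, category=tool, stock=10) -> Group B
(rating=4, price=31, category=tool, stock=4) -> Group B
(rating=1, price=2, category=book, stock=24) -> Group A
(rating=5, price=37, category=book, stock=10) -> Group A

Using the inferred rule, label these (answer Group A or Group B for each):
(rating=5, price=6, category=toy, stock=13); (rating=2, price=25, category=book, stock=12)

Group A, Group A

The simplest hypothesis consistent with all the labels is: category is not tool.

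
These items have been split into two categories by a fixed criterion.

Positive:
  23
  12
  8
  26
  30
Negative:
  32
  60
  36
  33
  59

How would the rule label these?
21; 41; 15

The classifier is using: at most 30.

Positive, Negative, Positive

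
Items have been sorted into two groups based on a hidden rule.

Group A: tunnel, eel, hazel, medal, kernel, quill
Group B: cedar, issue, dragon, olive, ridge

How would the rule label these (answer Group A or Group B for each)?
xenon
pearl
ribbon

Group B, Group A, Group B

Comparing the two groups points to one rule — ends with 'l'.
xenon: ends with 'n' — does not fit, so Group B.
pearl: ends with 'l' — satisfies this, so Group A.
ribbon: ends with 'n' — does not fit, so Group B.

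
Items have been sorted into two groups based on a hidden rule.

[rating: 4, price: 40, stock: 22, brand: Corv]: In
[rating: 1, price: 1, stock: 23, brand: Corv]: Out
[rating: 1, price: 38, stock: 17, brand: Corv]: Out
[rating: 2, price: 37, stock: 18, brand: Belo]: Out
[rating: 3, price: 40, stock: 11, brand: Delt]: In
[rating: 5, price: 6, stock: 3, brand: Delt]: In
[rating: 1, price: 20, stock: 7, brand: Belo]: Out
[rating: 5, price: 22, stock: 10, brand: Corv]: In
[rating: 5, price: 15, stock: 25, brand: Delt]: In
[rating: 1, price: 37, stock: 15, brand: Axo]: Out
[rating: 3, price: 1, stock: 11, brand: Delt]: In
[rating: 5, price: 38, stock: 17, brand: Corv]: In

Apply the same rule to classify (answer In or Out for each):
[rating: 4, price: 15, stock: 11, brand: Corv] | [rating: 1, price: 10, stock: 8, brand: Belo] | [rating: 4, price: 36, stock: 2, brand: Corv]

In, Out, In

One predicate separates the groups cleanly: rating ≥ 3.
In: [rating: 4, price: 15, stock: 11, brand: Corv], since rating = 4.
Out: [rating: 1, price: 10, stock: 8, brand: Belo], since rating = 1.
In: [rating: 4, price: 36, stock: 2, brand: Corv], since rating = 4.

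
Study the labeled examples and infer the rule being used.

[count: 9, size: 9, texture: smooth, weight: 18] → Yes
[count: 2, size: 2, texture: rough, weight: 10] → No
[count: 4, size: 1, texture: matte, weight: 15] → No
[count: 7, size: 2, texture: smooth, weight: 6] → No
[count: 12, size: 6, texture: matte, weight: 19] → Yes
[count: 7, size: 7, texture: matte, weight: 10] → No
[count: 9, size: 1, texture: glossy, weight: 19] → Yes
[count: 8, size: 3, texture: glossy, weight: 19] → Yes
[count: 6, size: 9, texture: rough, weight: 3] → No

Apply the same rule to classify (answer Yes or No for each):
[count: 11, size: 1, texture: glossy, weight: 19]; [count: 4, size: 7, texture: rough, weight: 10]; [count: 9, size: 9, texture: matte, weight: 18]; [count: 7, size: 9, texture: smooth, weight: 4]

Yes, No, Yes, No

The pattern is that an item is 'Yes' exactly when: count ≥ 8.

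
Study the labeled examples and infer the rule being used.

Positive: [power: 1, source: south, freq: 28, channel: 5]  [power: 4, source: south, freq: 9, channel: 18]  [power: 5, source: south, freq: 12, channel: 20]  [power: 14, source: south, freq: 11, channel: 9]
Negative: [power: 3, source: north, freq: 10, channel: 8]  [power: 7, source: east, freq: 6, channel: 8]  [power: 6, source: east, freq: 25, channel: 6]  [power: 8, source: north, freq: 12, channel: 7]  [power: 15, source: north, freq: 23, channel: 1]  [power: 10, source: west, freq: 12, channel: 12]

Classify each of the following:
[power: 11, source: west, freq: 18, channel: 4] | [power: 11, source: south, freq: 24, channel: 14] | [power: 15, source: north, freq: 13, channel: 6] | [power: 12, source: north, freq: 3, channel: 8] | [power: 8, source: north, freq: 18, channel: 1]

Comparing the two groups points to one rule — source is south.
[power: 11, source: west, freq: 18, channel: 4]: source is west, fails the rule → Negative. [power: 11, source: south, freq: 24, channel: 14]: source is south, fits → Positive. [power: 15, source: north, freq: 13, channel: 6]: source is north, fails the rule → Negative. [power: 12, source: north, freq: 3, channel: 8]: source is north, fails the rule → Negative. [power: 8, source: north, freq: 18, channel: 1]: source is north, fails the rule → Negative.

Negative, Positive, Negative, Negative, Negative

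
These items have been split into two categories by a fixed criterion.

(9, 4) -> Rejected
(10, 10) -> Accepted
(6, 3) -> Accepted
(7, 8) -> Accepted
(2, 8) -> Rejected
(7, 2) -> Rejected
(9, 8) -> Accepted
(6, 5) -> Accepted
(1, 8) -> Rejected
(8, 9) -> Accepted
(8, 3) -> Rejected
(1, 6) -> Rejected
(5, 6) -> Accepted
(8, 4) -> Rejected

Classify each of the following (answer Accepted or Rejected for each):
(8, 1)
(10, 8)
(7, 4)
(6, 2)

Rejected, Accepted, Accepted, Rejected

The simplest hypothesis consistent with all the labels is: |first − second| ≤ 3.
(8, 1): |8−1| = 7, doesn't match → Rejected. (10, 8): |10−8| = 2, has this property → Accepted. (7, 4): |7−4| = 3, has this property → Accepted. (6, 2): |6−2| = 4, doesn't match → Rejected.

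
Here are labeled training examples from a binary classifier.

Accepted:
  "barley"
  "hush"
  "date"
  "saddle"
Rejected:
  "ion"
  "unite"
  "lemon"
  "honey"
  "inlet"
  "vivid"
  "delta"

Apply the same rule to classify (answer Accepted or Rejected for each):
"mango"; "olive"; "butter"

Rejected, Rejected, Accepted

The rule appears to be: even length.
"mango": length 5, lacks this property → Rejected. "olive": length 5, lacks this property → Rejected. "butter": length 6, satisfies this → Accepted.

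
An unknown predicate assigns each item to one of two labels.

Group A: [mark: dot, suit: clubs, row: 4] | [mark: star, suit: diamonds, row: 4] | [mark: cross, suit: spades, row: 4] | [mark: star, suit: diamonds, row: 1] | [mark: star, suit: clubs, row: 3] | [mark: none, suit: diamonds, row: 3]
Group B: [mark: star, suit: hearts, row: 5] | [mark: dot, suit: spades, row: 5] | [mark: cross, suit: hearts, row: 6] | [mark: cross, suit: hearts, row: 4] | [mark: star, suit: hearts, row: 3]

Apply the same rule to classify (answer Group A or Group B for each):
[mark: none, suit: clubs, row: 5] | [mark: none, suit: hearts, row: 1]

Group B, Group B

The common property of the 'Group A' items is: suit is not hearts AND row ≤ 4. No 'Group B' item has it.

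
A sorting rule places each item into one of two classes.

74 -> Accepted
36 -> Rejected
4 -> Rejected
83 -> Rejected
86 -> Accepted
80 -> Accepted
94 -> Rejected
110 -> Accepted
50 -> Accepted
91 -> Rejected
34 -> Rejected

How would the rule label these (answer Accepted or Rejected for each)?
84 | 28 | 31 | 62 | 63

The rule appears to be: ≡ 2 (mod 6).

Rejected, Rejected, Rejected, Accepted, Rejected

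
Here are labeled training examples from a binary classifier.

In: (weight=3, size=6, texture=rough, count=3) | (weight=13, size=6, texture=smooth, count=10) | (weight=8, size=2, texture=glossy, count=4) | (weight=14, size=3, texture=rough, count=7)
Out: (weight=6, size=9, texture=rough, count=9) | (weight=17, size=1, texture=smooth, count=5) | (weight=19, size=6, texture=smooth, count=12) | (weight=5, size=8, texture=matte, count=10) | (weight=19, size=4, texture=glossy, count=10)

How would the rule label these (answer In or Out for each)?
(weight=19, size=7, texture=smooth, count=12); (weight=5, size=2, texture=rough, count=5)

The pattern is that an item is 'In' exactly when: weight ≤ 14 AND size ≤ 6.
(weight=19, size=7, texture=smooth, count=12): weight = 19, size = 7 — fails the rule, so Out.
(weight=5, size=2, texture=rough, count=5): weight = 5, size = 2 — checks out, so In.

Out, In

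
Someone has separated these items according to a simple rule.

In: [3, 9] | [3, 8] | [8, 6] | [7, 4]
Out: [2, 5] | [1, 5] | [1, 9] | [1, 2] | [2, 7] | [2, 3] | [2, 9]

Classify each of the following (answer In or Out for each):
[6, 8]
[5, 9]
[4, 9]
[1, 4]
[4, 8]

The common property of the 'In' items is: first ≥ 3. No 'Out' item has it.
[6, 8] → first 6 → In.
[5, 9] → first 5 → In.
[4, 9] → first 4 → In.
[1, 4] → first 1 → Out.
[4, 8] → first 4 → In.

In, In, In, Out, In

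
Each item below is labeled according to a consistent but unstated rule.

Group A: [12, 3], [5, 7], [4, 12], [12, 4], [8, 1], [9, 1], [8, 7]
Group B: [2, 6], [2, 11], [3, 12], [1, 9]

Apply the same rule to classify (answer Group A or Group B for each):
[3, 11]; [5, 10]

Every 'Group A' example satisfies: first ≥ 4. None of the 'Group B' examples do.
[3, 11]: Group B (first 3). [5, 10]: Group A (first 5).

Group B, Group A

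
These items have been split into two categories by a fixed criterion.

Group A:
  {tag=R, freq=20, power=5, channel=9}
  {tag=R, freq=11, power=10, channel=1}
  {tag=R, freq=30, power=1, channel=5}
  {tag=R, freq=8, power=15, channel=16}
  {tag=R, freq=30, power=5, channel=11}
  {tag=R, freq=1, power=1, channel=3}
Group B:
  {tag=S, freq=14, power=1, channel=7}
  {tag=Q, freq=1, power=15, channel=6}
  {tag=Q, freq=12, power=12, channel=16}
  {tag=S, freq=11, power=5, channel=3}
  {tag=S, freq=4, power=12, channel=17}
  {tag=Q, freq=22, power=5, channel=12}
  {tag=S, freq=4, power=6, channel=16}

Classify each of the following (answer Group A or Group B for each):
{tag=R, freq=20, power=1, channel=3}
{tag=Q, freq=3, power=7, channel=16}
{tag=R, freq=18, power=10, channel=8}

Group A, Group B, Group A

The pattern is that an item is 'Group A' exactly when: tag is R.
{tag=R, freq=20, power=1, channel=3}: Group A (tag is R). {tag=Q, freq=3, power=7, channel=16}: Group B (tag is Q). {tag=R, freq=18, power=10, channel=8}: Group A (tag is R).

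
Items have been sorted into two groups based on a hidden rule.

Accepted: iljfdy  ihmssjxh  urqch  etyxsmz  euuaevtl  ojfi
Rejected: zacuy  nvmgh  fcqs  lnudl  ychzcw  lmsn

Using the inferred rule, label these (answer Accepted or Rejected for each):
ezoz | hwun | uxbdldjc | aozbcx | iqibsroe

Accepted, Rejected, Accepted, Accepted, Accepted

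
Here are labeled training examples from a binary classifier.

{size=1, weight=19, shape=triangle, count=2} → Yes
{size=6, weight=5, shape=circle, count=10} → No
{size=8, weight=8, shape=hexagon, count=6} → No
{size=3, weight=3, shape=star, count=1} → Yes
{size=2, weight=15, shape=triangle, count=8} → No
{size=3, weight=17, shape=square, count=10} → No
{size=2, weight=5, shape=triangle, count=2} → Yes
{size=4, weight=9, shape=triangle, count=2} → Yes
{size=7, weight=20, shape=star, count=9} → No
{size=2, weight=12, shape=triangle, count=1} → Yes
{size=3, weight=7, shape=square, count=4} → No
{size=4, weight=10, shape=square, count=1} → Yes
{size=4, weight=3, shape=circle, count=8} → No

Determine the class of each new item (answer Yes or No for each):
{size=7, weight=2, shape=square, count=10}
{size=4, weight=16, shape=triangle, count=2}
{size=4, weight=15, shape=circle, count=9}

No, Yes, No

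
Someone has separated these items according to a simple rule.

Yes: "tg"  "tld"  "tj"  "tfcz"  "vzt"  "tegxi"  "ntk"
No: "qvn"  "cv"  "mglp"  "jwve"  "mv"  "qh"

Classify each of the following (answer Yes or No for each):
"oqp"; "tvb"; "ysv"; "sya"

No, Yes, No, No

Looking at the examples, the only property every 'Yes' case has and every 'No' case lacks is: contains 't'.
"oqp": no 't', fails this test → No.
"tvb": has 't', passes → Yes.
"ysv": no 't', fails this test → No.
"sya": no 't', fails this test → No.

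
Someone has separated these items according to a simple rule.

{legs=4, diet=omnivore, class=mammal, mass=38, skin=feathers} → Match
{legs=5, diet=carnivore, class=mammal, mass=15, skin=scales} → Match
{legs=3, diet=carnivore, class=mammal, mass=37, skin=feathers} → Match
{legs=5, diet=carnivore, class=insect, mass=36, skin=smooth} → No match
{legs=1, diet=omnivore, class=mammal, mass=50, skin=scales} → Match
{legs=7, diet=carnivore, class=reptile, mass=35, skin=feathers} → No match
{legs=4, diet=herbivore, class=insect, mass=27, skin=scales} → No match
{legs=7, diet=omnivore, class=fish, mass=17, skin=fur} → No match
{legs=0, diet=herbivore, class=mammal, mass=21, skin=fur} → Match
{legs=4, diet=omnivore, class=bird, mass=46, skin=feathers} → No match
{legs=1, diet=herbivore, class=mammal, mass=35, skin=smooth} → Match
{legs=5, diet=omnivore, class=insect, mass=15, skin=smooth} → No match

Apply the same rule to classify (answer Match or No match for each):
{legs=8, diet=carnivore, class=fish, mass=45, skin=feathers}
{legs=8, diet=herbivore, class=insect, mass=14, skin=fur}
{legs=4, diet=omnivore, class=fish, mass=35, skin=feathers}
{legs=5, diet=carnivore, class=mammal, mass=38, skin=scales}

No match, No match, No match, Match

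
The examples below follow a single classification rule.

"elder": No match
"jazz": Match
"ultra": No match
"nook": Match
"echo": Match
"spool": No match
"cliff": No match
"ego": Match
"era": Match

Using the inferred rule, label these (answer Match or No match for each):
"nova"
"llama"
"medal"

The distinguishing property — length ≤ 4 — holds for all the 'Match' cases and none of the 'No match' cases.

Match, No match, No match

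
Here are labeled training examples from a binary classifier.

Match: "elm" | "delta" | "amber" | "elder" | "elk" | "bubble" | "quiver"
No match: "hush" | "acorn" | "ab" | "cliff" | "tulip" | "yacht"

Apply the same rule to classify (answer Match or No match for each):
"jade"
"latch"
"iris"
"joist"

Match, No match, No match, No match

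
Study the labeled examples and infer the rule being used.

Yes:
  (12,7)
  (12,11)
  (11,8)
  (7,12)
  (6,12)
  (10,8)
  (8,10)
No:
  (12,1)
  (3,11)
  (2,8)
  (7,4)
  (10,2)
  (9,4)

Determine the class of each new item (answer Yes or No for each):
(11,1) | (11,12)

No, Yes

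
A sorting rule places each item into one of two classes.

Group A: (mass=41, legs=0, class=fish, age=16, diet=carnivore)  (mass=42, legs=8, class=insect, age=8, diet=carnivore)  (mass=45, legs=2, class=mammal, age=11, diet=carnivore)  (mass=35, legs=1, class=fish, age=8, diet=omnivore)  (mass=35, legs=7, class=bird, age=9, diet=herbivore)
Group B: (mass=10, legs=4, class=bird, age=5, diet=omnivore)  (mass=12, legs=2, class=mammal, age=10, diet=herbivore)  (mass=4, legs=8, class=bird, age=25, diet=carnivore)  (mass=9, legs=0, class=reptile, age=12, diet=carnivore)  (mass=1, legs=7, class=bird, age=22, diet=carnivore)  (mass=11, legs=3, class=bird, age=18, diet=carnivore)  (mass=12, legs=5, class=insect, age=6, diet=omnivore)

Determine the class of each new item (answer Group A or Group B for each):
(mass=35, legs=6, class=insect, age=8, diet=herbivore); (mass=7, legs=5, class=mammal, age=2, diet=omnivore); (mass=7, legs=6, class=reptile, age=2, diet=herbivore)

Group A, Group B, Group B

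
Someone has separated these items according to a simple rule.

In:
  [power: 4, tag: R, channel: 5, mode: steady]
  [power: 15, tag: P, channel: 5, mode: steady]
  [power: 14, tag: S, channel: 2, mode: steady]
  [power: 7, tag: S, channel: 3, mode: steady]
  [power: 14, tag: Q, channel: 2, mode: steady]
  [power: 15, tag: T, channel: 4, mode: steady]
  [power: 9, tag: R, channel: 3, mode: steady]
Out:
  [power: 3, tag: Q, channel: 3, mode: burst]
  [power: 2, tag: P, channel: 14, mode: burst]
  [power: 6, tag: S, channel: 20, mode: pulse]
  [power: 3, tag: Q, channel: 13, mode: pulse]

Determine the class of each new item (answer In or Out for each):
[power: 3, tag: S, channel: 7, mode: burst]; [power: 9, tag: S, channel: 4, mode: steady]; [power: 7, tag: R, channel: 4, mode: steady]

Out, In, In

The rule appears to be: mode is steady.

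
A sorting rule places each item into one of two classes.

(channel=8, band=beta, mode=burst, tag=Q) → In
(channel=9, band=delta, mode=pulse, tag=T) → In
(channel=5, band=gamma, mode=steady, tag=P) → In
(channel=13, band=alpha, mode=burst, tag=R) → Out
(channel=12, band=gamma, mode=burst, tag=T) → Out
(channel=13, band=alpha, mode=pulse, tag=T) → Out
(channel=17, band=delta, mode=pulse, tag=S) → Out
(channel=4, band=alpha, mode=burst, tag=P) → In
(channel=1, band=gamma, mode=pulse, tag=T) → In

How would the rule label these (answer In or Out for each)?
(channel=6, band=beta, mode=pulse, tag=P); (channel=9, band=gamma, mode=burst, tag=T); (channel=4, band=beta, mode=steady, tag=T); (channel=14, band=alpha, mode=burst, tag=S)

A rule that fits every label: channel ≤ 9 — true of each 'In' example, false of each 'Out' one.
(channel=6, band=beta, mode=pulse, tag=P) → channel = 6 → In. (channel=9, band=gamma, mode=burst, tag=T) → channel = 9 → In. (channel=4, band=beta, mode=steady, tag=T) → channel = 4 → In. (channel=14, band=alpha, mode=burst, tag=S) → channel = 14 → Out.

In, In, In, Out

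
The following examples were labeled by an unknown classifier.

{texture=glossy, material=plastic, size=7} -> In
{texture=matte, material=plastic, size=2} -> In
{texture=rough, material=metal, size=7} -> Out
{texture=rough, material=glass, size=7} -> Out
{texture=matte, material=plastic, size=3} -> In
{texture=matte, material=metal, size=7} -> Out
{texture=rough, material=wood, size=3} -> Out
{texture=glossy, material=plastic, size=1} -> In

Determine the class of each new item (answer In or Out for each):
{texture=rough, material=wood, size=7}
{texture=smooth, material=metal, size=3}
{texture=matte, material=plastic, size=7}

The simplest hypothesis consistent with all the labels is: material is plastic.

Out, Out, In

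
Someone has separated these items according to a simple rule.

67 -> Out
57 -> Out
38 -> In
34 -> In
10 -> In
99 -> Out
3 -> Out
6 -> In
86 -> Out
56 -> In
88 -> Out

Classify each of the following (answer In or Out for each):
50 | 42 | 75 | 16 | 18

The distinguishing property — even AND at most 56 — holds for all the 'In' cases and none of the 'Out' cases.
50: 50 is even, 50 ≤ 56, checks out → In.
42: 42 is even, 42 ≤ 56, checks out → In.
75: 75 is odd, 75 > 56, fails this test → Out.
16: 16 is even, 16 ≤ 56, checks out → In.
18: 18 is even, 18 ≤ 56, checks out → In.

In, In, Out, In, In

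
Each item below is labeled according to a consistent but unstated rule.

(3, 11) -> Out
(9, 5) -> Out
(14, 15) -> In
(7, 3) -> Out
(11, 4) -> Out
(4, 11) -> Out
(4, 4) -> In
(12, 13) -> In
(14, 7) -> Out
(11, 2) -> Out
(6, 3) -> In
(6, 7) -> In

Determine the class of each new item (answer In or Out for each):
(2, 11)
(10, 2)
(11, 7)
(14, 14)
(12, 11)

Out, Out, Out, In, In

Every 'In' example satisfies: |first − second| ≤ 3. None of the 'Out' examples do.
(2, 11): |2−11| = 9, doesn't qualify → Out.
(10, 2): |10−2| = 8, doesn't qualify → Out.
(11, 7): |11−7| = 4, doesn't qualify → Out.
(14, 14): |14−14| = 0, checks out → In.
(12, 11): |12−11| = 1, checks out → In.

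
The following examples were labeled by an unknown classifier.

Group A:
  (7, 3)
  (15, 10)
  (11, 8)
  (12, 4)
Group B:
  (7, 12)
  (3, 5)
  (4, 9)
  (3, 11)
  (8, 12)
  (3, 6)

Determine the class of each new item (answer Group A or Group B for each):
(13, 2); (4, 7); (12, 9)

Rule: first > second. This holds for each 'Group A' example and fails for each 'Group B' one.
Group A: (13, 2), since 13 > 2.
Group B: (4, 7), since 4 < 7.
Group A: (12, 9), since 12 > 9.

Group A, Group B, Group A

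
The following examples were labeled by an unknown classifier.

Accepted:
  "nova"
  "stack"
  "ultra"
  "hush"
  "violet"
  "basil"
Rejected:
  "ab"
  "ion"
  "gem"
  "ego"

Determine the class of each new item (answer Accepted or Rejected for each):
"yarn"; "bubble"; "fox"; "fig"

Accepted, Accepted, Rejected, Rejected

The classifier is using: length ≥ 4.
"yarn": length 4, qualifies → Accepted. "bubble": length 6, qualifies → Accepted. "fox": length 3, fails the rule → Rejected. "fig": length 3, fails the rule → Rejected.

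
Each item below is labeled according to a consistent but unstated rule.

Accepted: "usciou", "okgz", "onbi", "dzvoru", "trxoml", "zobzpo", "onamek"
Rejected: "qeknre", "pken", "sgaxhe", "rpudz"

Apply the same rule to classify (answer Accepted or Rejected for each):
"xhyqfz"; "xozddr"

Rejected, Accepted

Checking candidate rules against both groups, what survives is: contains 'o'.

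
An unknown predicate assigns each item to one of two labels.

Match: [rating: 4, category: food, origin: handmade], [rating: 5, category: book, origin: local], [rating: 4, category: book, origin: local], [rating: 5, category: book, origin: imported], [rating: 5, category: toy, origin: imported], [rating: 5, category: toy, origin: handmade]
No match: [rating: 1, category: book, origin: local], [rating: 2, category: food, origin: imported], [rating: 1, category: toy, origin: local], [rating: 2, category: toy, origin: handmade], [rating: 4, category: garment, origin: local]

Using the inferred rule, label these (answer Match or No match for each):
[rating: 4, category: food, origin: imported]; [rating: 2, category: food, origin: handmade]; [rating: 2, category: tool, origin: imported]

Match, No match, No match

'Match' ⟺ category is not garment AND rating ≥ 4.
[rating: 4, category: food, origin: imported] → category is food, rating = 4 → Match. [rating: 2, category: food, origin: handmade] → category is food, rating = 2 → No match. [rating: 2, category: tool, origin: imported] → category is tool, rating = 2 → No match.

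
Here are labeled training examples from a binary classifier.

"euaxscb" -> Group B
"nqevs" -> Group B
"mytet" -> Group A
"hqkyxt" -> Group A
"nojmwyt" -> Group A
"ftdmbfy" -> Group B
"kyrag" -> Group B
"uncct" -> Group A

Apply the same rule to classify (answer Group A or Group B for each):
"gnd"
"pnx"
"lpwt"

Group B, Group B, Group A

Comparing the two groups points to one rule — ends with 't'.
"gnd" — ends with 'd', hence Group B. "pnx" — ends with 'x', hence Group B. "lpwt" — ends with 't', hence Group A.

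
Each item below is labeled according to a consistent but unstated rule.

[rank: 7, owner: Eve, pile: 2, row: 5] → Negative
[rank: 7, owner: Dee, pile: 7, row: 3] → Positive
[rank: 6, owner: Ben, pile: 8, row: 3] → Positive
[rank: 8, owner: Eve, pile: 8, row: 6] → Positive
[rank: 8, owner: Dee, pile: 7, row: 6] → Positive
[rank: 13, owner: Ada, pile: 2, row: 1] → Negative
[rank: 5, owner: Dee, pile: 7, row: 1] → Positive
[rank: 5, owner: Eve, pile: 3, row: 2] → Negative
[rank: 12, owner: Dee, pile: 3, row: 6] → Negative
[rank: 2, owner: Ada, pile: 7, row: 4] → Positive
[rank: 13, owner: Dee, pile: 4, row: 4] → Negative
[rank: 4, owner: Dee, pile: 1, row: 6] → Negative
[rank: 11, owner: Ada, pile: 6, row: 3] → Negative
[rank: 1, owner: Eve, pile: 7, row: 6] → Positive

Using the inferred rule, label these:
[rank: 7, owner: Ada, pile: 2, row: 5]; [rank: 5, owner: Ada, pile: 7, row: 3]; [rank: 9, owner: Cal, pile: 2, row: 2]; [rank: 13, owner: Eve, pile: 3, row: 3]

Negative, Positive, Negative, Negative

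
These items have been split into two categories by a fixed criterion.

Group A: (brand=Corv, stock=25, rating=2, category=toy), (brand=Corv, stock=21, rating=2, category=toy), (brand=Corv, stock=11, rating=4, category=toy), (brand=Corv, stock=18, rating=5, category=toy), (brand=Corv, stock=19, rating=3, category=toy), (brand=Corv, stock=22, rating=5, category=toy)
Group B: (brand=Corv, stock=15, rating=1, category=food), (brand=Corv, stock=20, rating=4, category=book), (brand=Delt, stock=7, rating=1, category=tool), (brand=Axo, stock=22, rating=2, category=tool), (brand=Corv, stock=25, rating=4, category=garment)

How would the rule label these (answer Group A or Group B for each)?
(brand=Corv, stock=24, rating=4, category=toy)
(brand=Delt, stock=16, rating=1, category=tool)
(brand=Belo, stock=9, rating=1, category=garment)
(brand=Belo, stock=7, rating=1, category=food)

Group A, Group B, Group B, Group B

The distinguishing property — category is toy — holds for all the 'Group A' cases and none of the 'Group B' cases.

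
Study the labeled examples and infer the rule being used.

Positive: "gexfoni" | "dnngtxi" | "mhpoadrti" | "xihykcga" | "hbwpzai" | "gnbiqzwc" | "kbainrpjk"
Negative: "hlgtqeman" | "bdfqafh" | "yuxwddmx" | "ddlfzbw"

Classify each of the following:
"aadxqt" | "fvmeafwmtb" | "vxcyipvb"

The common property of the 'Positive' items is: contains 'i'. No 'Negative' item has it.
"aadxqt": no 'i', fails this test → Negative. "fvmeafwmtb": no 'i', fails this test → Negative. "vxcyipvb": has 'i', checks out → Positive.

Negative, Negative, Positive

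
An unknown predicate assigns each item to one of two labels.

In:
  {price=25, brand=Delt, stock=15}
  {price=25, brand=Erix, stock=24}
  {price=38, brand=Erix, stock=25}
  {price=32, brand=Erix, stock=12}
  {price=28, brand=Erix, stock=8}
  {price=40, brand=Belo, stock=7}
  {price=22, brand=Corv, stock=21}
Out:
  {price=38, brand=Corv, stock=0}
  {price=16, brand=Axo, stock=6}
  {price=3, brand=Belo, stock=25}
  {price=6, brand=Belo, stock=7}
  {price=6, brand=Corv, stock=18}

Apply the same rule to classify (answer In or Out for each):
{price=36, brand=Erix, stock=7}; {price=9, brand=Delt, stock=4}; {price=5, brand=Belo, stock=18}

The distinguishing property — price ≥ 16 AND stock ≥ 7 — holds for all the 'In' cases and none of the 'Out' cases.
In: {price=36, brand=Erix, stock=7}, since price = 36, stock = 7. Out: {price=9, brand=Delt, stock=4}, since price = 9, stock = 4. Out: {price=5, brand=Belo, stock=18}, since price = 5, stock = 18.

In, Out, Out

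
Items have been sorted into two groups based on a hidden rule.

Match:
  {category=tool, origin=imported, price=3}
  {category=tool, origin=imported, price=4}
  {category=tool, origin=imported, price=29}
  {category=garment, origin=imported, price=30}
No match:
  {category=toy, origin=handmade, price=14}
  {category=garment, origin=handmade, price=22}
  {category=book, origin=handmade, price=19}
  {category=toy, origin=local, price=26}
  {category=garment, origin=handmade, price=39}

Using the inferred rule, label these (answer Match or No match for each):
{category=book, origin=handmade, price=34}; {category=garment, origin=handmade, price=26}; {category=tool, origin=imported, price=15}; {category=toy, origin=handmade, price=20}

No match, No match, Match, No match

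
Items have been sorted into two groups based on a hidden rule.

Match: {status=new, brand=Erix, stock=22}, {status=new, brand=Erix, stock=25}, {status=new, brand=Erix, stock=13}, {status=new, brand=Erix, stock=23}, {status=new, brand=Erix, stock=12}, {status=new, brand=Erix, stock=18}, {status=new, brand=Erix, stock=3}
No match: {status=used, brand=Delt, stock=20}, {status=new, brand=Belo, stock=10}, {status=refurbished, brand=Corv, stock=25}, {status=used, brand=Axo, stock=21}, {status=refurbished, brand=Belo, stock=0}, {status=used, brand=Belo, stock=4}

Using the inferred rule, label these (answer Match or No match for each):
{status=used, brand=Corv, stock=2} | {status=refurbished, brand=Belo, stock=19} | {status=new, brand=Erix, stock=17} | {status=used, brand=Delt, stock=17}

The classifier is using: brand is Erix.
No match: {status=used, brand=Corv, stock=2}, since brand is Corv. No match: {status=refurbished, brand=Belo, stock=19}, since brand is Belo. Match: {status=new, brand=Erix, stock=17}, since brand is Erix. No match: {status=used, brand=Delt, stock=17}, since brand is Delt.

No match, No match, Match, No match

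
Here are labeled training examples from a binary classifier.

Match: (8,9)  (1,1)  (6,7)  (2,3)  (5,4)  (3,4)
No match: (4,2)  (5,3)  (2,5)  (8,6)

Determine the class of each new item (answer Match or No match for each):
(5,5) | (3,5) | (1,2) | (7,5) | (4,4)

The rule appears to be: |first − second| ≤ 1.
(5,5): |5−5| = 0, checks out → Match.
(3,5): |3−5| = 2, does not satisfy this → No match.
(1,2): |1−2| = 1, checks out → Match.
(7,5): |7−5| = 2, does not satisfy this → No match.
(4,4): |4−4| = 0, checks out → Match.

Match, No match, Match, No match, Match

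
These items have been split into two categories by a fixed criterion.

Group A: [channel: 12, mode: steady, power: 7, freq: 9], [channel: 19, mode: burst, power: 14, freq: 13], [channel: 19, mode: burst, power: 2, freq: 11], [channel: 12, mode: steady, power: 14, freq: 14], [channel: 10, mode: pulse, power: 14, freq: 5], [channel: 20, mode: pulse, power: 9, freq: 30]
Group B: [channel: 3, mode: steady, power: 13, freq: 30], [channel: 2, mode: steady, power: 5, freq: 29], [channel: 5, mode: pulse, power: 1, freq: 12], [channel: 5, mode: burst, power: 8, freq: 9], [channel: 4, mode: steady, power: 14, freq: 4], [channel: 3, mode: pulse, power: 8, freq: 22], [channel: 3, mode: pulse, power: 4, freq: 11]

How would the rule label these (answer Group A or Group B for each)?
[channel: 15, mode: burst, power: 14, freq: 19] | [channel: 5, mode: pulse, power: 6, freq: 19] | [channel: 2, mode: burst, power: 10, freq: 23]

Group A, Group B, Group B

Rule: channel ≥ 10. This holds for each 'Group A' example and fails for each 'Group B' one.
Group A: [channel: 15, mode: burst, power: 14, freq: 19], since channel = 15.
Group B: [channel: 5, mode: pulse, power: 6, freq: 19], since channel = 5.
Group B: [channel: 2, mode: burst, power: 10, freq: 23], since channel = 2.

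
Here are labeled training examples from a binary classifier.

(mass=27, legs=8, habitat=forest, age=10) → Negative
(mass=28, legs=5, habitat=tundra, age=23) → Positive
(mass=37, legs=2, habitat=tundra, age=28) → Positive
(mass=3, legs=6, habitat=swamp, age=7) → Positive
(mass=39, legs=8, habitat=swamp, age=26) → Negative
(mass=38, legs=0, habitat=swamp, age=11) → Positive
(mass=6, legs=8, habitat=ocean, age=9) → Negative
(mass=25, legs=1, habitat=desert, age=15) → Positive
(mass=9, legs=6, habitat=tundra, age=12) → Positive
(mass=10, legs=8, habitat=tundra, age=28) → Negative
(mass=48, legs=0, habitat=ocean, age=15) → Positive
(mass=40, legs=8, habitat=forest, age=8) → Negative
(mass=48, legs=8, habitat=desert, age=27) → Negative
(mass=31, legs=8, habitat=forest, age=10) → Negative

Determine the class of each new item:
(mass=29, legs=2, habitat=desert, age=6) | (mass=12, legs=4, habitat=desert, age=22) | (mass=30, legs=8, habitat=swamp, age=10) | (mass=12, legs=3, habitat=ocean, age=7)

'Positive' ⟺ legs ≤ 6.
(mass=29, legs=2, habitat=desert, age=6): Positive (legs = 2).
(mass=12, legs=4, habitat=desert, age=22): Positive (legs = 4).
(mass=30, legs=8, habitat=swamp, age=10): Negative (legs = 8).
(mass=12, legs=3, habitat=ocean, age=7): Positive (legs = 3).

Positive, Positive, Negative, Positive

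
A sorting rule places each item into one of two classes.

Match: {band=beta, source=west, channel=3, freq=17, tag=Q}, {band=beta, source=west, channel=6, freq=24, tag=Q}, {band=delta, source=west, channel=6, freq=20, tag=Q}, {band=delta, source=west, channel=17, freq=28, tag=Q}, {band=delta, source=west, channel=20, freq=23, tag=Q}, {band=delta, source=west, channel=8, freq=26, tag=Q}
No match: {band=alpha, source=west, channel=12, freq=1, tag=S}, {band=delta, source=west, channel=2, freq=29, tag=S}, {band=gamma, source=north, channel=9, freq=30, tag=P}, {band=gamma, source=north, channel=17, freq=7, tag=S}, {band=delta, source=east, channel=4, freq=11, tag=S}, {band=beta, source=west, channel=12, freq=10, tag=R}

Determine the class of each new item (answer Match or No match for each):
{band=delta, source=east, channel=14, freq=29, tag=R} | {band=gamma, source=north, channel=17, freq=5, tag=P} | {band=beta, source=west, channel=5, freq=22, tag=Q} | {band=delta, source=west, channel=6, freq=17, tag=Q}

The rule appears to be: tag is Q.

No match, No match, Match, Match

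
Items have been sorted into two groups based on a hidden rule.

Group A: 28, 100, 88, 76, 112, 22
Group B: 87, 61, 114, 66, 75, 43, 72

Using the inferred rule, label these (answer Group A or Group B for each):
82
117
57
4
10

Group A, Group B, Group B, Group A, Group A

A rule that fits every label: ≡ 4 (mod 6) — true of each 'Group A' example, false of each 'Group B' one.
Group A: 82, since 82 mod 6 = 4. Group B: 117, since 117 mod 6 = 3. Group B: 57, since 57 mod 6 = 3. Group A: 4, since 4 mod 6 = 4. Group A: 10, since 10 mod 6 = 4.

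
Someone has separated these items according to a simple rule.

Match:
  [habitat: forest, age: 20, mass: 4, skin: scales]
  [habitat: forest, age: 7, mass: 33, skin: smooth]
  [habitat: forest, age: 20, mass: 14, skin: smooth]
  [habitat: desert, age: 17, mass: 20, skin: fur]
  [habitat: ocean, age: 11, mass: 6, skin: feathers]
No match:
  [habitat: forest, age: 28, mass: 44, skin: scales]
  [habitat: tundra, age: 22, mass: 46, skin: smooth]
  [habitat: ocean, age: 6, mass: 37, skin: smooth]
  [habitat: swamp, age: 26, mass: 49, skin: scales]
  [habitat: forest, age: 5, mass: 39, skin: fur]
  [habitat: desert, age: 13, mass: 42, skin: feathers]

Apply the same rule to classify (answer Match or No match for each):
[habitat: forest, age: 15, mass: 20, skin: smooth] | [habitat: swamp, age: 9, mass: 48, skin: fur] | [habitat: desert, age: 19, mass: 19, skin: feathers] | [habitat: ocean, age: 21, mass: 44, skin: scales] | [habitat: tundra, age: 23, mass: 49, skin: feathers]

Rule: mass ≤ 33. This holds for each 'Match' example and fails for each 'No match' one.

Match, No match, Match, No match, No match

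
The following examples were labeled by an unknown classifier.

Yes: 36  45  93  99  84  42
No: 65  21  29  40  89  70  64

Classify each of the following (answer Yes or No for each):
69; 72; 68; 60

Yes, Yes, No, Yes

The classifier is using: multiple of 3 AND at least 29.
69 → 69 = 3·23, 69 ≥ 29 → Yes. 72 → 72 = 3·24, 72 ≥ 29 → Yes. 68 → 68 = 3·22 + 2, 68 ≥ 29 → No. 60 → 60 = 3·20, 60 ≥ 29 → Yes.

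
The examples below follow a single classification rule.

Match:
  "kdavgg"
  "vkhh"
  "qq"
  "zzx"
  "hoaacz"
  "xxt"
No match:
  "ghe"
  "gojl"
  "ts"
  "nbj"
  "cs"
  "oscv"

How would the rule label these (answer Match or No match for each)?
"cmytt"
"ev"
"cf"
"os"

Match, No match, No match, No match

Rule: has a double letter. This holds for each 'Match' example and fails for each 'No match' one.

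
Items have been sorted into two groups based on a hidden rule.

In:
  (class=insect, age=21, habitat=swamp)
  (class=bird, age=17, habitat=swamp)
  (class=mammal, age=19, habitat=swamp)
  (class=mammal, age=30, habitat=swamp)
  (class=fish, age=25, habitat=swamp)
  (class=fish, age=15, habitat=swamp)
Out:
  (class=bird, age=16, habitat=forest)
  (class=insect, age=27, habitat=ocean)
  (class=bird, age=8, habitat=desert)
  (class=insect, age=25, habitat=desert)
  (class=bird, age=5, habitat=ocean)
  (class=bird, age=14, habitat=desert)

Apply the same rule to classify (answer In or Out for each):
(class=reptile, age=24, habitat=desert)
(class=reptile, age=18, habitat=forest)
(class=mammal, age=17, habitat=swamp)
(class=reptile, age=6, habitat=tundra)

The common property of the 'In' items is: habitat is swamp. No 'Out' item has it.
(class=reptile, age=24, habitat=desert): habitat is desert — fails the rule, so Out. (class=reptile, age=18, habitat=forest): habitat is forest — fails the rule, so Out. (class=mammal, age=17, habitat=swamp): habitat is swamp — passes, so In. (class=reptile, age=6, habitat=tundra): habitat is tundra — fails the rule, so Out.

Out, Out, In, Out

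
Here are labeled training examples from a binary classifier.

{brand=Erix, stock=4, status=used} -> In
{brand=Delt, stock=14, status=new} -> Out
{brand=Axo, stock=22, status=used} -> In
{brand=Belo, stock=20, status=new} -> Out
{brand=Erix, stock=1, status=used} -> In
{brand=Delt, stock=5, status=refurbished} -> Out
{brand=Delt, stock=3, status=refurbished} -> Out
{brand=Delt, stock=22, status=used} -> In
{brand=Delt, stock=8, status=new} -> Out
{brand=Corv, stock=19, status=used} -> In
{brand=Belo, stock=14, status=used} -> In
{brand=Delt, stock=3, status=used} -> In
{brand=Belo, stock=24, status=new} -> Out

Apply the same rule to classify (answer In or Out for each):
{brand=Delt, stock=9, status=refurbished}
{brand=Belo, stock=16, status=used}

Out, In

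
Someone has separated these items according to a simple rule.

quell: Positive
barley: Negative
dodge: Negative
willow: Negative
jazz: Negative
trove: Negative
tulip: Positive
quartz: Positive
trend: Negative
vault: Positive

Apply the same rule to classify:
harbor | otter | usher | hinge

Negative, Negative, Positive, Negative

The common property of the 'Positive' items is: contains 'u'. No 'Negative' item has it.
harbor → no 'u' → Negative. otter → no 'u' → Negative. usher → has 'u' → Positive. hinge → no 'u' → Negative.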